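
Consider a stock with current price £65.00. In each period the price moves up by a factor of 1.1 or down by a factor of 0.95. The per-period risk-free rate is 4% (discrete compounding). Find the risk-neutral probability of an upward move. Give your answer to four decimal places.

p = 0.6000

Risk-neutral probability p = (1 + 0.04 − 0.95)/(1.1 − 0.95) = 0.0900/0.1500 = 0.6000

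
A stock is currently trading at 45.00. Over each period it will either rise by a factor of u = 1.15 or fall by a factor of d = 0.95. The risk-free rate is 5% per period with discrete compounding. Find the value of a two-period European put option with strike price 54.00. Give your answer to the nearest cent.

5.23

Risk-neutral probability p = (1 + 0.05 − 0.95)/(1.15 − 0.95) = 0.1000/0.2000 = 0.5000
Terminal stock prices: S_uu = 59.51, S_ud = 49.16, S_dd = 40.61
Terminal payoffs (K − S): max(-5.512, 0) = 0, max(4.838, 0) = 4.838, max(13.39, 0) = 13.39
Node u (S = 51.75): V_u = 1/1.05·[0.5000·0.0000 + 0.5000·4.8375] = 2.3036
Node d (S = 42.75): V_d = 1/1.05·[0.5000·4.8375 + 0.5000·13.3875] = 8.6786
Node 0 (S = 45): V_0 = 1/1.05·[0.5000·2.3036 + 0.5000·8.6786] = 5.2296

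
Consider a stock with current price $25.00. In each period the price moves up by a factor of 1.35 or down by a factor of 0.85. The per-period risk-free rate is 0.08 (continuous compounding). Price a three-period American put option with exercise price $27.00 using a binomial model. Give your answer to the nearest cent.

Risk-neutral probability p = (e^0.08 − 0.85)/(1.35 − 0.85) = 0.2333/0.5000 = 0.4666
Terminal stock prices: S_uuu = 61.51, S_uud = 38.73, S_udd = 24.38, S_ddd = 15.35
Terminal payoffs (K − S): max(-34.51, 0) = 0, max(-11.73, 0) = 0, max(2.616, 0) = 2.616, max(11.65, 0) = 11.65
Node uu (S = 45.56): continuation = e^(−0.08)·[0.4666·0.0000 + 0.5334·0.0000] = 0.0000; exercise value = 0.0000 ≤ continuation, so V_uu = 0.0000
Node ud (S = 28.69): continuation = e^(−0.08)·[0.4666·0.0000 + 0.5334·2.6156] = 1.2880; exercise value = 0.0000 ≤ continuation, so V_ud = 1.2880
Node dd (S = 18.06): continuation = e^(−0.08)·[0.4666·2.6156 + 0.5334·11.6469] = 6.8616; exercise value = 8.9375 > continuation, so V_dd = 8.9375 (exercise)
Node u (S = 33.75): continuation = e^(−0.08)·[0.4666·0.0000 + 0.5334·1.2880] = 0.6342; exercise value = 0.0000 ≤ continuation, so V_u = 0.6342
Node d (S = 21.25): continuation = e^(−0.08)·[0.4666·1.2880 + 0.5334·8.9375] = 4.9557; exercise value = 5.7500 > continuation, so V_d = 5.7500 (exercise)
Node 0 (S = 25): continuation = e^(−0.08)·[0.4666·0.6342 + 0.5334·5.7500] = 3.1045; exercise value = 2.0000 ≤ continuation, so V_0 = 3.1045

$3.10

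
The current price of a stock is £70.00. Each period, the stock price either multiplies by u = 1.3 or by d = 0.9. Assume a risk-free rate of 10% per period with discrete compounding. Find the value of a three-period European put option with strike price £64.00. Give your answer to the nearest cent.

Risk-neutral probability p = (1 + 0.1 − 0.9)/(1.3 − 0.9) = 0.2000/0.4000 = 0.5000
Terminal stock prices: S_uuu = 153.8, S_uud = 106.5, S_udd = 73.71, S_ddd = 51.03
Terminal payoffs (K − S): max(-89.79, 0) = 0, max(-42.47, 0) = 0, max(-9.71, 0) = 0, max(12.97, 0) = 12.97
Node uu (S = 118.3): V_uu = 1/1.1·[0.5000·0.0000 + 0.5000·0.0000] = 0.0000
Node ud (S = 81.9): V_ud = 1/1.1·[0.5000·0.0000 + 0.5000·0.0000] = 0.0000
Node dd (S = 56.7): V_dd = 1/1.1·[0.5000·0.0000 + 0.5000·12.9700] = 5.8955
Node u (S = 91): V_u = 1/1.1·[0.5000·0.0000 + 0.5000·0.0000] = 0.0000
Node d (S = 63): V_d = 1/1.1·[0.5000·0.0000 + 0.5000·5.8955] = 2.6798
Node 0 (S = 70): V_0 = 1/1.1·[0.5000·0.0000 + 0.5000·2.6798] = 1.2181

£1.22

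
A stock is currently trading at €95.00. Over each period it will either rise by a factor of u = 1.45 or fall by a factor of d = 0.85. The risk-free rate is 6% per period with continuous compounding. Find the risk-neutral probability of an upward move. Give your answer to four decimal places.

p = 0.3531

Risk-neutral probability p = (e^0.06 − 0.85)/(1.45 − 0.85) = 0.2118/0.6000 = 0.3531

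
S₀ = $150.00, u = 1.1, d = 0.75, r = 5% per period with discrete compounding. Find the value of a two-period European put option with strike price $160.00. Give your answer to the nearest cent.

Risk-neutral probability p = (1 + 0.05 − 0.75)/(1.1 − 0.75) = 0.3000/0.3500 = 0.8571
Terminal stock prices: S_uu = 181.5, S_ud = 123.8, S_dd = 84.38
Terminal payoffs (K − S): max(-21.5, 0) = 0, max(36.25, 0) = 36.25, max(75.62, 0) = 75.62
Node u (S = 165): V_u = 1/1.05·[0.8571·0.0000 + 0.1429·36.2500] = 4.9320
Node d (S = 112.5): V_d = 1/1.05·[0.8571·36.2500 + 0.1429·75.6250] = 39.8810
Node 0 (S = 150): V_0 = 1/1.05·[0.8571·4.9320 + 0.1429·39.8810] = 9.4521

$9.45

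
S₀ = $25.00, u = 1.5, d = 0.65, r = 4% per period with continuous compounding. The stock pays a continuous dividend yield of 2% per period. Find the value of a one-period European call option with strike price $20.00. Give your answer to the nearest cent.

$7.32

Per-period risk-free factor R = e^0.04 = 1.0408; dividend-adjusted growth = e^(0.04−0.02) = 1.0202.
Risk-neutral probability p = (1.0202 − 0.65)/(1.5 − 0.65) = 0.3702/0.8500 = 0.4355
Terminal stock prices: S_u = 37.5, S_d = 16.25
Terminal payoffs (S − K): max(17.5, 0) = 17.5, max(-3.75, 0) = 0
Node 0 (S = 25): V_0 = e^(−0.04)·[0.4355·17.5000 + 0.5645·0.0000] = 7.3229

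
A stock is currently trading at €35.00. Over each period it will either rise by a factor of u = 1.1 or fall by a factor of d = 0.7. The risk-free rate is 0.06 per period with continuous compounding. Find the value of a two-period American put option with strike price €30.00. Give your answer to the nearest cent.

Risk-neutral probability p = (e^0.06 − 0.7)/(1.1 − 0.7) = 0.3618/0.4000 = 0.9046
Terminal stock prices: S_uu = 42.35, S_ud = 26.95, S_dd = 17.15
Terminal payoffs (K − S): max(-12.35, 0) = 0, max(3.05, 0) = 3.05, max(12.85, 0) = 12.85
Node u (S = 38.5): continuation = e^(−0.06)·[0.9046·0.0000 + 0.0954·3.0500] = 0.2741; exercise value = 0.0000 ≤ continuation, so V_u = 0.2741
Node d (S = 24.5): continuation = e^(−0.06)·[0.9046·3.0500 + 0.0954·12.8500] = 3.7529; exercise value = 5.5000 > continuation, so V_d = 5.5000 (exercise)
Node 0 (S = 35): continuation = e^(−0.06)·[0.9046·0.2741 + 0.0954·5.5000] = 0.7277; exercise value = 0.0000 ≤ continuation, so V_0 = 0.7277

€0.73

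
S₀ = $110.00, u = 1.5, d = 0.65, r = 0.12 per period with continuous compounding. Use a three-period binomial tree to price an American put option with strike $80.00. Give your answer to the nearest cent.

Risk-neutral probability p = (e^0.12 − 0.65)/(1.5 − 0.65) = 0.4775/0.8500 = 0.5618
Terminal stock prices: S_uuu = 371.2, S_uud = 160.9, S_udd = 69.71, S_ddd = 30.21
Terminal payoffs (K − S): max(-291.2, 0) = 0, max(-80.88, 0) = 0, max(10.29, 0) = 10.29, max(49.79, 0) = 49.79
Node uu (S = 247.5): continuation = e^(−0.12)·[0.5618·0.0000 + 0.4382·0.0000] = 0.0000; exercise value = 0.0000 ≤ continuation, so V_uu = 0.0000
Node ud (S = 107.2): continuation = e^(−0.12)·[0.5618·0.0000 + 0.4382·10.2875] = 3.9986; exercise value = 0.0000 ≤ continuation, so V_ud = 3.9986
Node dd (S = 46.48): continuation = e^(−0.12)·[0.5618·10.2875 + 0.4382·49.7912] = 24.4786; exercise value = 33.5250 > continuation, so V_dd = 33.5250 (exercise)
Node u (S = 165): continuation = e^(−0.12)·[0.5618·0.0000 + 0.4382·3.9986] = 1.5542; exercise value = 0.0000 ≤ continuation, so V_u = 1.5542
Node d (S = 71.5): continuation = e^(−0.12)·[0.5618·3.9986 + 0.4382·33.5250] = 15.0228; exercise value = 8.5000 ≤ continuation, so V_d = 15.0228
Node 0 (S = 110): continuation = e^(−0.12)·[0.5618·1.5542 + 0.4382·15.0228] = 6.6135; exercise value = 0.0000 ≤ continuation, so V_0 = 6.6135

$6.61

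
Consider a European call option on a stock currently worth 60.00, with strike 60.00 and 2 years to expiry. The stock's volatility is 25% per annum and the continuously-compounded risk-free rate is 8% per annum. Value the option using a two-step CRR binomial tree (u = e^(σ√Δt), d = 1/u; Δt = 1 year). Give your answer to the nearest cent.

12.05

CRR parameters: u = e^(σ√Δt) = e^(0.25·√1) = 1.2840, d = 1/u = 0.7788
Per-period rate: rΔt = 0.08·1 = 0.08, so R = e^0.08 = 1.0833
Risk-neutral probability p = (e^0.08 − 0.7788)/(1.2840 − 0.7788) = 0.3045/0.5052 = 0.6027
Terminal stock prices: S_uu = 98.92, S_ud = 60, S_dd = 36.39
Terminal payoffs (S − K): max(38.92, 0) = 38.92, max(0, 0) = 0, max(-23.61, 0) = 0
Node u (S = 77.04): V_u = e^(−0.08)·[0.6027·38.9233 + 0.3973·0.0000] = 21.6545
Node d (S = 46.73): V_d = e^(−0.08)·[0.6027·0.0000 + 0.3973·0.0000] = 0.0000
Node 0 (S = 60): V_0 = e^(−0.08)·[0.6027·21.6545 + 0.3973·0.0000] = 12.0473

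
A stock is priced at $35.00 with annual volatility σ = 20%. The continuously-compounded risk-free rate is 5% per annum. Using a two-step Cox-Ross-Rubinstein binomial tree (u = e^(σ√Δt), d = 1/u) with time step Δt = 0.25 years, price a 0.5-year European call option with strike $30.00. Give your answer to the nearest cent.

$6.02

CRR parameters: u = e^(σ√Δt) = e^(0.2·√0.25) = 1.1052, d = 1/u = 0.9048
Per-period rate: rΔt = 0.05·0.25 = 0.0125, so R = e^0.0125 = 1.0126
Risk-neutral probability p = (e^0.0125 − 0.9048)/(1.1052 − 0.9048) = 0.1077/0.2003 = 0.5378
Terminal stock prices: S_uu = 42.75, S_ud = 35, S_dd = 28.66
Terminal payoffs (S − K): max(12.75, 0) = 12.75, max(5, 0) = 5, max(-1.344, 0) = 0
Node u (S = 38.68): V_u = e^(−0.0125)·[0.5378·12.7491 + 0.4622·5.0000] = 9.0536
Node d (S = 31.67): V_d = e^(−0.0125)·[0.5378·5.0000 + 0.4622·0.0000] = 2.6556
Node 0 (S = 35): V_0 = e^(−0.0125)·[0.5378·9.0536 + 0.4622·2.6556] = 6.0208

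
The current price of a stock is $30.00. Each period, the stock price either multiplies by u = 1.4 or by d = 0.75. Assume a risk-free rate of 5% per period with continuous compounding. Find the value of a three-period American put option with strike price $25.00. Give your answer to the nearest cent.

Risk-neutral probability p = (e^0.05 − 0.75)/(1.4 − 0.75) = 0.3013/0.6500 = 0.4635
Terminal stock prices: S_uuu = 82.32, S_uud = 44.1, S_udd = 23.62, S_ddd = 12.66
Terminal payoffs (K − S): max(-57.32, 0) = 0, max(-19.1, 0) = 0, max(1.375, 0) = 1.375, max(12.34, 0) = 12.34
Node uu (S = 58.8): continuation = e^(−0.05)·[0.4635·0.0000 + 0.5365·0.0000] = 0.0000; exercise value = 0.0000 ≤ continuation, so V_uu = 0.0000
Node ud (S = 31.5): continuation = e^(−0.05)·[0.4635·0.0000 + 0.5365·1.3750] = 0.7017; exercise value = 0.0000 ≤ continuation, so V_ud = 0.7017
Node dd (S = 16.88): continuation = e^(−0.05)·[0.4635·1.3750 + 0.5365·12.3438] = 6.9057; exercise value = 8.1250 > continuation, so V_dd = 8.1250 (exercise)
Node u (S = 42): continuation = e^(−0.05)·[0.4635·0.0000 + 0.5365·0.7017] = 0.3581; exercise value = 0.0000 ≤ continuation, so V_u = 0.3581
Node d (S = 22.5): continuation = e^(−0.05)·[0.4635·0.7017 + 0.5365·8.1250] = 4.4559; exercise value = 2.5000 ≤ continuation, so V_d = 4.4559
Node 0 (S = 30): continuation = e^(−0.05)·[0.4635·0.3581 + 0.5365·4.4559] = 2.4319; exercise value = 0.0000 ≤ continuation, so V_0 = 2.4319

$2.43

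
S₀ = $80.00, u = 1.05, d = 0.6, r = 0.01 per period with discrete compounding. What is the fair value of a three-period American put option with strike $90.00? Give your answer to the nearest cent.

Risk-neutral probability p = (1 + 0.01 − 0.6)/(1.05 − 0.6) = 0.4100/0.4500 = 0.9111
Terminal stock prices: S_uuu = 92.61, S_uud = 52.92, S_udd = 30.24, S_ddd = 17.28
Terminal payoffs (K − S): max(-2.61, 0) = 0, max(37.08, 0) = 37.08, max(59.76, 0) = 59.76, max(72.72, 0) = 72.72
Node uu (S = 88.2): continuation = 1/1.01·[0.9111·0.0000 + 0.0889·37.0800] = 3.2634; exercise value = 1.8000 ≤ continuation, so V_uu = 3.2634
Node ud (S = 50.4): continuation = 1/1.01·[0.9111·37.0800 + 0.0889·59.7600] = 38.7089; exercise value = 39.6000 > continuation, so V_ud = 39.6000 (exercise)
Node dd (S = 28.8): continuation = 1/1.01·[0.9111·59.7600 + 0.0889·72.7200] = 60.3089; exercise value = 61.2000 > continuation, so V_dd = 61.2000 (exercise)
Node u (S = 84): continuation = 1/1.01·[0.9111·3.2634 + 0.0889·39.6000] = 6.4290; exercise value = 6.0000 ≤ continuation, so V_u = 6.4290
Node d (S = 48): continuation = 1/1.01·[0.9111·39.6000 + 0.0889·61.2000] = 41.1089; exercise value = 42.0000 > continuation, so V_d = 42.0000 (exercise)
Node 0 (S = 80): continuation = 1/1.01·[0.9111·6.4290 + 0.0889·42.0000] = 9.4959; exercise value = 10.0000 > continuation, so V_0 = 10.0000 (exercise)

$10.00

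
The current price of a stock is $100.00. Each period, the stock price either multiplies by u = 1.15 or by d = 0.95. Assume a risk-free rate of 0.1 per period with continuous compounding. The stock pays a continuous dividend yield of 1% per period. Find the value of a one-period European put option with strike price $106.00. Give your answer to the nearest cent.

Per-period risk-free factor R = e^0.1 = 1.1052; dividend-adjusted growth = e^(0.1−0.01) = 1.0942.
Risk-neutral probability p = (1.0942 − 0.95)/(1.15 − 0.95) = 0.1442/0.2000 = 0.7209
Terminal stock prices: S_u = 115, S_d = 95
Terminal payoffs (K − S): max(-9, 0) = 0, max(11, 0) = 11
Node 0 (S = 100): V_0 = e^(−0.1)·[0.7209·0.0000 + 0.2791·11.0000] = 2.7782

$2.78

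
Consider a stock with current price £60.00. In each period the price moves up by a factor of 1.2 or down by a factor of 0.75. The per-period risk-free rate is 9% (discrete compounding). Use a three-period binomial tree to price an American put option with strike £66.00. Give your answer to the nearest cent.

Risk-neutral probability p = (1 + 0.09 − 0.75)/(1.2 − 0.75) = 0.3400/0.4500 = 0.7556
Terminal stock prices: S_uuu = 103.7, S_uud = 64.8, S_udd = 40.5, S_ddd = 25.31
Terminal payoffs (K − S): max(-37.68, 0) = 0, max(1.2, 0) = 1.2, max(25.5, 0) = 25.5, max(40.69, 0) = 40.69
Node uu (S = 86.4): continuation = 1/1.09·[0.7556·0.0000 + 0.2444·1.2000] = 0.2691; exercise value = 0.0000 ≤ continuation, so V_uu = 0.2691
Node ud (S = 54): continuation = 1/1.09·[0.7556·1.2000 + 0.2444·25.5000] = 6.5505; exercise value = 12.0000 > continuation, so V_ud = 12.0000 (exercise)
Node dd (S = 33.75): continuation = 1/1.09·[0.7556·25.5000 + 0.2444·40.6875] = 26.8005; exercise value = 32.2500 > continuation, so V_dd = 32.2500 (exercise)
Node u (S = 72): continuation = 1/1.09·[0.7556·0.2691 + 0.2444·12.0000] = 2.8777; exercise value = 0.0000 ≤ continuation, so V_u = 2.8777
Node d (S = 45): continuation = 1/1.09·[0.7556·12.0000 + 0.2444·32.2500] = 15.5505; exercise value = 21.0000 > continuation, so V_d = 21.0000 (exercise)
Node 0 (S = 60): continuation = 1/1.09·[0.7556·2.8777 + 0.2444·21.0000] = 6.7042; exercise value = 6.0000 ≤ continuation, so V_0 = 6.7042

£6.70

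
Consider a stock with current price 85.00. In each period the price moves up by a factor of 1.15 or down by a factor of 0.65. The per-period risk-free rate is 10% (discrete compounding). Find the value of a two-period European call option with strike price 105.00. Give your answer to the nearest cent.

4.96

Risk-neutral probability p = (1 + 0.1 − 0.65)/(1.15 − 0.65) = 0.4500/0.5000 = 0.9000
Terminal stock prices: S_uu = 112.4, S_ud = 63.54, S_dd = 35.91
Terminal payoffs (S − K): max(7.412, 0) = 7.412, max(-41.46, 0) = 0, max(-69.09, 0) = 0
Node u (S = 97.75): V_u = 1/1.1·[0.9000·7.4125 + 0.1000·0.0000] = 6.0648
Node d (S = 55.25): V_d = 1/1.1·[0.9000·0.0000 + 0.1000·0.0000] = 0.0000
Node 0 (S = 85): V_0 = 1/1.1·[0.9000·6.0648 + 0.1000·0.0000] = 4.9621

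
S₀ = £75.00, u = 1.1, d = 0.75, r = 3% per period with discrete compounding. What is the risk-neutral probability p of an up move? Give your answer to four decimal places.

Risk-neutral probability p = (1 + 0.03 − 0.75)/(1.1 − 0.75) = 0.2800/0.3500 = 0.8000

p = 0.8000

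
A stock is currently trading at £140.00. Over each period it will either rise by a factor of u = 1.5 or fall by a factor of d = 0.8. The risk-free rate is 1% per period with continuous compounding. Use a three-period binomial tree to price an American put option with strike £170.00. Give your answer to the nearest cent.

£48.77

Risk-neutral probability p = (e^0.01 − 0.8)/(1.5 − 0.8) = 0.2101/0.7000 = 0.3001
Terminal stock prices: S_uuu = 472.5, S_uud = 252, S_udd = 134.4, S_ddd = 71.68
Terminal payoffs (K − S): max(-302.5, 0) = 0, max(-82, 0) = 0, max(35.6, 0) = 35.6, max(98.32, 0) = 98.32
Node uu (S = 315): continuation = e^(−0.01)·[0.3001·0.0000 + 0.6999·0.0000] = 0.0000; exercise value = 0.0000 ≤ continuation, so V_uu = 0.0000
Node ud (S = 168): continuation = e^(−0.01)·[0.3001·0.0000 + 0.6999·35.6000] = 24.6695; exercise value = 2.0000 ≤ continuation, so V_ud = 24.6695
Node dd (S = 89.6): continuation = e^(−0.01)·[0.3001·35.6000 + 0.6999·98.3200] = 78.7085; exercise value = 80.4000 > continuation, so V_dd = 80.4000 (exercise)
Node u (S = 210): continuation = e^(−0.01)·[0.3001·0.0000 + 0.6999·24.6695] = 17.0951; exercise value = 0.0000 ≤ continuation, so V_u = 17.0951
Node d (S = 112): continuation = e^(−0.01)·[0.3001·24.6695 + 0.6999·80.4000] = 63.0433; exercise value = 58.0000 ≤ continuation, so V_d = 63.0433
Node 0 (S = 140): continuation = e^(−0.01)·[0.3001·17.0951 + 0.6999·63.0433] = 48.7654; exercise value = 30.0000 ≤ continuation, so V_0 = 48.7654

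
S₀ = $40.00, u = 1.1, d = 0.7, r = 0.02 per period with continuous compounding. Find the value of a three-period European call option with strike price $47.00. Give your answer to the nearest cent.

$3.01

Risk-neutral probability p = (e^0.02 − 0.7)/(1.1 − 0.7) = 0.3202/0.4000 = 0.8005
Terminal stock prices: S_uuu = 53.24, S_uud = 33.88, S_udd = 21.56, S_ddd = 13.72
Terminal payoffs (S − K): max(6.24, 0) = 6.24, max(-13.12, 0) = 0, max(-25.44, 0) = 0, max(-33.28, 0) = 0
Node uu (S = 48.4): V_uu = e^(−0.02)·[0.8005·6.2400 + 0.1995·0.0000] = 4.8962
Node ud (S = 30.8): V_ud = e^(−0.02)·[0.8005·0.0000 + 0.1995·0.0000] = 0.0000
Node dd (S = 19.6): V_dd = e^(−0.02)·[0.8005·0.0000 + 0.1995·0.0000] = 0.0000
Node u (S = 44): V_u = e^(−0.02)·[0.8005·4.8962 + 0.1995·0.0000] = 3.8418
Node d (S = 28): V_d = e^(−0.02)·[0.8005·0.0000 + 0.1995·0.0000] = 0.0000
Node 0 (S = 40): V_0 = e^(−0.02)·[0.8005·3.8418 + 0.1995·0.0000] = 3.0145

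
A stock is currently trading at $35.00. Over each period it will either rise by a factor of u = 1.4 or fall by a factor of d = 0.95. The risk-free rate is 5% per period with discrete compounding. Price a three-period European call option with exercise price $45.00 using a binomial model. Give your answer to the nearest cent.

Risk-neutral probability p = (1 + 0.05 − 0.95)/(1.4 − 0.95) = 0.1000/0.4500 = 0.2222
Terminal stock prices: S_uuu = 96.04, S_uud = 65.17, S_udd = 44.22, S_ddd = 30.01
Terminal payoffs (S − K): max(51.04, 0) = 51.04, max(20.17, 0) = 20.17, max(-0.7775, 0) = 0, max(-14.99, 0) = 0
Node uu (S = 68.6): V_uu = 1/1.05·[0.2222·51.0400 + 0.7778·20.1700] = 25.7429
Node ud (S = 46.55): V_ud = 1/1.05·[0.2222·20.1700 + 0.7778·0.0000] = 4.2688
Node dd (S = 31.59): V_dd = 1/1.05·[0.2222·0.0000 + 0.7778·0.0000] = 0.0000
Node u (S = 49): V_u = 1/1.05·[0.2222·25.7429 + 0.7778·4.2688] = 8.6103
Node d (S = 33.25): V_d = 1/1.05·[0.2222·4.2688 + 0.7778·0.0000] = 0.9034
Node 0 (S = 35): V_0 = 1/1.05·[0.2222·8.6103 + 0.7778·0.9034] = 2.4915

$2.49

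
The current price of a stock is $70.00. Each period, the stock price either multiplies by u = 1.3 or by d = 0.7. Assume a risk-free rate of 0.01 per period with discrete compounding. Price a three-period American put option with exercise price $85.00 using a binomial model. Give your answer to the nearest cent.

Risk-neutral probability p = (1 + 0.01 − 0.7)/(1.3 − 0.7) = 0.3100/0.6000 = 0.5167
Terminal stock prices: S_uuu = 153.8, S_uud = 82.81, S_udd = 44.59, S_ddd = 24.01
Terminal payoffs (K − S): max(-68.79, 0) = 0, max(2.19, 0) = 2.19, max(40.41, 0) = 40.41, max(60.99, 0) = 60.99
Node uu (S = 118.3): continuation = 1/1.01·[0.5167·0.0000 + 0.4833·2.1900] = 1.0480; exercise value = 0.0000 ≤ continuation, so V_uu = 1.0480
Node ud (S = 63.7): continuation = 1/1.01·[0.5167·2.1900 + 0.4833·40.4100] = 20.4584; exercise value = 21.3000 > continuation, so V_ud = 21.3000 (exercise)
Node dd (S = 34.3): continuation = 1/1.01·[0.5167·40.4100 + 0.4833·60.9900] = 49.8584; exercise value = 50.7000 > continuation, so V_dd = 50.7000 (exercise)
Node u (S = 91): continuation = 1/1.01·[0.5167·1.0480 + 0.4833·21.3000] = 10.7292; exercise value = 0.0000 ≤ continuation, so V_u = 10.7292
Node d (S = 49): continuation = 1/1.01·[0.5167·21.3000 + 0.4833·50.7000] = 35.1584; exercise value = 36.0000 > continuation, so V_d = 36.0000 (exercise)
Node 0 (S = 70): continuation = 1/1.01·[0.5167·10.7292 + 0.4833·36.0000] = 22.7162; exercise value = 15.0000 ≤ continuation, so V_0 = 22.7162

$22.72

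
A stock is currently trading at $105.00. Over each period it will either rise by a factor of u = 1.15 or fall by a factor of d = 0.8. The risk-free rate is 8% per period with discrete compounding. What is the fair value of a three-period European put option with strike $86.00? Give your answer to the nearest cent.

Risk-neutral probability p = (1 + 0.08 − 0.8)/(1.15 − 0.8) = 0.2800/0.3500 = 0.8000
Terminal stock prices: S_uuu = 159.7, S_uud = 111.1, S_udd = 77.28, S_ddd = 53.76
Terminal payoffs (K − S): max(-73.69, 0) = 0, max(-25.09, 0) = 0, max(8.72, 0) = 8.72, max(32.24, 0) = 32.24
Node uu (S = 138.9): V_uu = 1/1.08·[0.8000·0.0000 + 0.2000·0.0000] = 0.0000
Node ud (S = 96.6): V_ud = 1/1.08·[0.8000·0.0000 + 0.2000·8.7200] = 1.6148
Node dd (S = 67.2): V_dd = 1/1.08·[0.8000·8.7200 + 0.2000·32.2400] = 12.4296
Node u (S = 120.7): V_u = 1/1.08·[0.8000·0.0000 + 0.2000·1.6148] = 0.2990
Node d (S = 84): V_d = 1/1.08·[0.8000·1.6148 + 0.2000·12.4296] = 3.4979
Node 0 (S = 105): V_0 = 1/1.08·[0.8000·0.2990 + 0.2000·3.4979] = 0.8693

$0.87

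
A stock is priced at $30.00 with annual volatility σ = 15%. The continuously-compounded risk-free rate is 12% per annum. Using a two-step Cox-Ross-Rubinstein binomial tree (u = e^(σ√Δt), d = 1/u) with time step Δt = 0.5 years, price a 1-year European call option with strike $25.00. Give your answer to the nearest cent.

CRR parameters: u = e^(σ√Δt) = e^(0.15·√0.5) = 1.1119, d = 1/u = 0.8994
Per-period rate: rΔt = 0.12·0.5 = 0.06, so R = e^0.06 = 1.0618
Risk-neutral probability p = (e^0.06 − 0.8994)/(1.1119 − 0.8994) = 0.1625/0.2125 = 0.7645
Terminal stock prices: S_uu = 37.09, S_ud = 30, S_dd = 24.27
Terminal payoffs (S − K): max(12.09, 0) = 12.09, max(5, 0) = 5, max(-0.7343, 0) = 0
Node u (S = 33.36): V_u = e^(−0.06)·[0.7645·12.0893 + 0.2355·5.0000] = 9.8127
Node d (S = 26.98): V_d = e^(−0.06)·[0.7645·5.0000 + 0.2355·0.0000] = 3.5997
Node 0 (S = 30): V_0 = e^(−0.06)·[0.7645·9.8127 + 0.2355·3.5997] = 7.8631

$7.86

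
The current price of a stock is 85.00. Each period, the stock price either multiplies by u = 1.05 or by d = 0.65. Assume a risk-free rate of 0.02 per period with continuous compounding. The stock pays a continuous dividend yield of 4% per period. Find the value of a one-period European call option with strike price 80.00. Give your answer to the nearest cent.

Per-period risk-free factor R = e^0.02 = 1.0202; dividend-adjusted growth = e^(0.02−0.04) = 0.9802.
Risk-neutral probability p = (0.9802 − 0.65)/(1.05 − 0.65) = 0.3302/0.4000 = 0.8255
Terminal stock prices: S_u = 89.25, S_d = 55.25
Terminal payoffs (S − K): max(9.25, 0) = 9.25, max(-24.75, 0) = 0
Node 0 (S = 85): V_0 = e^(−0.02)·[0.8255·9.2500 + 0.1745·0.0000] = 7.4846

7.48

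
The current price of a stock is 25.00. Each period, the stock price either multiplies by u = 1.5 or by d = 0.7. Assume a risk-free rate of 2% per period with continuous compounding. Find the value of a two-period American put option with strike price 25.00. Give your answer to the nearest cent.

4.41

Risk-neutral probability p = (e^0.02 − 0.7)/(1.5 − 0.7) = 0.3202/0.8000 = 0.4003
Terminal stock prices: S_uu = 56.25, S_ud = 26.25, S_dd = 12.25
Terminal payoffs (K − S): max(-31.25, 0) = 0, max(-1.25, 0) = 0, max(12.75, 0) = 12.75
Node u (S = 37.5): continuation = e^(−0.02)·[0.4003·0.0000 + 0.5997·0.0000] = 0.0000; exercise value = 0.0000 ≤ continuation, so V_u = 0.0000
Node d (S = 17.5): continuation = e^(−0.02)·[0.4003·0.0000 + 0.5997·12.7500] = 7.4954; exercise value = 7.5000 > continuation, so V_d = 7.5000 (exercise)
Node 0 (S = 25): continuation = e^(−0.02)·[0.4003·0.0000 + 0.5997·7.5000] = 4.4090; exercise value = 0.0000 ≤ continuation, so V_0 = 4.4090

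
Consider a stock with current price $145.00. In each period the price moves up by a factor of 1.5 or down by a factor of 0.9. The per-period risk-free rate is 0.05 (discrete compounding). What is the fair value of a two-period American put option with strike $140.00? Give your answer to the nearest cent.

Risk-neutral probability p = (1 + 0.05 − 0.9)/(1.5 − 0.9) = 0.1500/0.6000 = 0.2500
Terminal stock prices: S_uu = 326.2, S_ud = 195.8, S_dd = 117.5
Terminal payoffs (K − S): max(-186.2, 0) = 0, max(-55.75, 0) = 0, max(22.55, 0) = 22.55
Node u (S = 217.5): continuation = 1/1.05·[0.2500·0.0000 + 0.7500·0.0000] = 0.0000; exercise value = 0.0000 ≤ continuation, so V_u = 0.0000
Node d (S = 130.5): continuation = 1/1.05·[0.2500·0.0000 + 0.7500·22.5500] = 16.1071; exercise value = 9.5000 ≤ continuation, so V_d = 16.1071
Node 0 (S = 145): continuation = 1/1.05·[0.2500·0.0000 + 0.7500·16.1071] = 11.5051; exercise value = 0.0000 ≤ continuation, so V_0 = 11.5051

$11.51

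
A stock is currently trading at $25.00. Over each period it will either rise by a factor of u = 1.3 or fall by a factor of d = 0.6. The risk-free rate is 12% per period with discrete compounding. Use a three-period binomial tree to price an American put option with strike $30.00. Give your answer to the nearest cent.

$5.51

Risk-neutral probability p = (1 + 0.12 − 0.6)/(1.3 − 0.6) = 0.5200/0.7000 = 0.7429
Terminal stock prices: S_uuu = 54.93, S_uud = 25.35, S_udd = 11.7, S_ddd = 5.4
Terminal payoffs (K − S): max(-24.93, 0) = 0, max(4.65, 0) = 4.65, max(18.3, 0) = 18.3, max(24.6, 0) = 24.6
Node uu (S = 42.25): continuation = 1/1.12·[0.7429·0.0000 + 0.2571·4.6500] = 1.0676; exercise value = 0.0000 ≤ continuation, so V_uu = 1.0676
Node ud (S = 19.5): continuation = 1/1.12·[0.7429·4.6500 + 0.2571·18.3000] = 7.2857; exercise value = 10.5000 > continuation, so V_ud = 10.5000 (exercise)
Node dd (S = 9): continuation = 1/1.12·[0.7429·18.3000 + 0.2571·24.6000] = 17.7857; exercise value = 21.0000 > continuation, so V_dd = 21.0000 (exercise)
Node u (S = 32.5): continuation = 1/1.12·[0.7429·1.0676 + 0.2571·10.5000] = 3.1188; exercise value = 0.0000 ≤ continuation, so V_u = 3.1188
Node d (S = 15): continuation = 1/1.12·[0.7429·10.5000 + 0.2571·21.0000] = 11.7857; exercise value = 15.0000 > continuation, so V_d = 15.0000 (exercise)
Node 0 (S = 25): continuation = 1/1.12·[0.7429·3.1188 + 0.2571·15.0000] = 5.5125; exercise value = 5.0000 ≤ continuation, so V_0 = 5.5125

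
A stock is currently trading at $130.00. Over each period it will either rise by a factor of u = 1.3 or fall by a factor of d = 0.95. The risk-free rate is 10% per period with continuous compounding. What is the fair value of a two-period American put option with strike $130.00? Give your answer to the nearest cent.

$3.27

Risk-neutral probability p = (e^0.1 − 0.95)/(1.3 − 0.95) = 0.1552/0.3500 = 0.4433
Terminal stock prices: S_uu = 219.7, S_ud = 160.5, S_dd = 117.3
Terminal payoffs (K − S): max(-89.7, 0) = 0, max(-30.55, 0) = 0, max(12.67, 0) = 12.67
Node u (S = 169): continuation = e^(−0.1)·[0.4433·0.0000 + 0.5567·0.0000] = 0.0000; exercise value = 0.0000 ≤ continuation, so V_u = 0.0000
Node d (S = 123.5): continuation = e^(−0.1)·[0.4433·0.0000 + 0.5567·12.6750] = 6.3842; exercise value = 6.5000 > continuation, so V_d = 6.5000 (exercise)
Node 0 (S = 130): continuation = e^(−0.1)·[0.4433·0.0000 + 0.5567·6.5000] = 3.2739; exercise value = 0.0000 ≤ continuation, so V_0 = 3.2739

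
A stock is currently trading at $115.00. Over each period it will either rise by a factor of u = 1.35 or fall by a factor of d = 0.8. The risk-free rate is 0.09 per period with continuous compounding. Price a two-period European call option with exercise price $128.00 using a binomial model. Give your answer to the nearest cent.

$19.50

Risk-neutral probability p = (e^0.09 − 0.8)/(1.35 − 0.8) = 0.2942/0.5500 = 0.5349
Terminal stock prices: S_uu = 209.6, S_ud = 124.2, S_dd = 73.6
Terminal payoffs (S − K): max(81.59, 0) = 81.59, max(-3.8, 0) = 0, max(-54.4, 0) = 0
Node u (S = 155.2): V_u = e^(−0.09)·[0.5349·81.5875 + 0.4651·0.0000] = 39.8822
Node d (S = 92): V_d = e^(−0.09)·[0.5349·0.0000 + 0.4651·0.0000] = 0.0000
Node 0 (S = 115): V_0 = e^(−0.09)·[0.5349·39.8822 + 0.4651·0.0000] = 19.4955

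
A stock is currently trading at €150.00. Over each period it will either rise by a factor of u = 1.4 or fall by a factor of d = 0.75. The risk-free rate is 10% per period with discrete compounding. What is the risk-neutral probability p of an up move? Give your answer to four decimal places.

p = 0.5385

Risk-neutral probability p = (1 + 0.1 − 0.75)/(1.4 − 0.75) = 0.3500/0.6500 = 0.5385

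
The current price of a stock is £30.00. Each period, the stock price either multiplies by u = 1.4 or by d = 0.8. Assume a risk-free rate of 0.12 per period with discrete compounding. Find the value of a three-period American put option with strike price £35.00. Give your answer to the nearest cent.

£5.25

Risk-neutral probability p = (1 + 0.12 − 0.8)/(1.4 − 0.8) = 0.3200/0.6000 = 0.5333
Terminal stock prices: S_uuu = 82.32, S_uud = 47.04, S_udd = 26.88, S_ddd = 15.36
Terminal payoffs (K − S): max(-47.32, 0) = 0, max(-12.04, 0) = 0, max(8.12, 0) = 8.12, max(19.64, 0) = 19.64
Node uu (S = 58.8): continuation = 1/1.12·[0.5333·0.0000 + 0.4667·0.0000] = 0.0000; exercise value = 0.0000 ≤ continuation, so V_uu = 0.0000
Node ud (S = 33.6): continuation = 1/1.12·[0.5333·0.0000 + 0.4667·8.1200] = 3.3833; exercise value = 1.4000 ≤ continuation, so V_ud = 3.3833
Node dd (S = 19.2): continuation = 1/1.12·[0.5333·8.1200 + 0.4667·19.6400] = 12.0500; exercise value = 15.8000 > continuation, so V_dd = 15.8000 (exercise)
Node u (S = 42): continuation = 1/1.12·[0.5333·0.0000 + 0.4667·3.3833] = 1.4097; exercise value = 0.0000 ≤ continuation, so V_u = 1.4097
Node d (S = 24): continuation = 1/1.12·[0.5333·3.3833 + 0.4667·15.8000] = 8.1944; exercise value = 11.0000 > continuation, so V_d = 11.0000 (exercise)
Node 0 (S = 30): continuation = 1/1.12·[0.5333·1.4097 + 0.4667·11.0000] = 5.2546; exercise value = 5.0000 ≤ continuation, so V_0 = 5.2546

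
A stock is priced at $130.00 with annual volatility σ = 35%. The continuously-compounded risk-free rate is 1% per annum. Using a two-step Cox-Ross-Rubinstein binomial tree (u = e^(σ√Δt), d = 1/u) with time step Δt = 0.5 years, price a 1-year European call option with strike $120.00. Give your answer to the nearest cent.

$23.47

CRR parameters: u = e^(σ√Δt) = e^(0.35·√0.5) = 1.2808, d = 1/u = 0.7808
Per-period rate: rΔt = 0.01·0.5 = 0.005, so R = e^0.005 = 1.0050
Risk-neutral probability p = (e^0.005 − 0.7808)/(1.2808 − 0.7808) = 0.2243/0.5000 = 0.4485
Terminal stock prices: S_uu = 213.3, S_ud = 130, S_dd = 79.25
Terminal payoffs (S − K): max(93.26, 0) = 93.26, max(10, 0) = 10, max(-40.75, 0) = 0
Node u (S = 166.5): V_u = e^(−0.005)·[0.4485·93.2594 + 0.5515·10.0000] = 47.1029
Node d (S = 101.5): V_d = e^(−0.005)·[0.4485·10.0000 + 0.5515·0.0000] = 4.4623
Node 0 (S = 130): V_0 = e^(−0.005)·[0.4485·47.1029 + 0.5515·4.4623] = 23.4675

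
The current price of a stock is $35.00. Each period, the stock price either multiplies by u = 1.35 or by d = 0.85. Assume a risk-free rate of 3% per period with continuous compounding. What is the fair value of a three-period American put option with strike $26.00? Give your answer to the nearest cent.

$1.07

Risk-neutral probability p = (e^0.03 − 0.85)/(1.35 − 0.85) = 0.1805/0.5000 = 0.3609
Terminal stock prices: S_uuu = 86.11, S_uud = 54.22, S_udd = 34.14, S_ddd = 21.49
Terminal payoffs (K − S): max(-60.11, 0) = 0, max(-28.22, 0) = 0, max(-8.138, 0) = 0, max(4.506, 0) = 4.506
Node uu (S = 63.79): continuation = e^(−0.03)·[0.3609·0.0000 + 0.6391·0.0000] = 0.0000; exercise value = 0.0000 ≤ continuation, so V_uu = 0.0000
Node ud (S = 40.16): continuation = e^(−0.03)·[0.3609·0.0000 + 0.6391·0.0000] = 0.0000; exercise value = 0.0000 ≤ continuation, so V_ud = 0.0000
Node dd (S = 25.29): continuation = e^(−0.03)·[0.3609·0.0000 + 0.6391·4.5056] = 2.7944; exercise value = 0.7125 ≤ continuation, so V_dd = 2.7944
Node u (S = 47.25): continuation = e^(−0.03)·[0.3609·0.0000 + 0.6391·0.0000] = 0.0000; exercise value = 0.0000 ≤ continuation, so V_u = 0.0000
Node d (S = 29.75): continuation = e^(−0.03)·[0.3609·0.0000 + 0.6391·2.7944] = 1.7331; exercise value = 0.0000 ≤ continuation, so V_d = 1.7331
Node 0 (S = 35): continuation = e^(−0.03)·[0.3609·0.0000 + 0.6391·1.7331] = 1.0749; exercise value = 0.0000 ≤ continuation, so V_0 = 1.0749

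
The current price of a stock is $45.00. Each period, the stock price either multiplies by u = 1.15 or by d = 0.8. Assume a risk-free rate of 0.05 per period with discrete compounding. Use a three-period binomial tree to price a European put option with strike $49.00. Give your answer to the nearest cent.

Risk-neutral probability p = (1 + 0.05 − 0.8)/(1.15 − 0.8) = 0.2500/0.3500 = 0.7143
Terminal stock prices: S_uuu = 68.44, S_uud = 47.61, S_udd = 33.12, S_ddd = 23.04
Terminal payoffs (K − S): max(-19.44, 0) = 0, max(1.39, 0) = 1.39, max(15.88, 0) = 15.88, max(25.96, 0) = 25.96
Node uu (S = 59.51): V_uu = 1/1.05·[0.7143·0.0000 + 0.2857·1.3900] = 0.3782
Node ud (S = 41.4): V_ud = 1/1.05·[0.7143·1.3900 + 0.2857·15.8800] = 5.2667
Node dd (S = 28.8): V_dd = 1/1.05·[0.7143·15.8800 + 0.2857·25.9600] = 17.8667
Node u (S = 51.75): V_u = 1/1.05·[0.7143·0.3782 + 0.2857·5.2667] = 1.6904
Node d (S = 36): V_d = 1/1.05·[0.7143·5.2667 + 0.2857·17.8667] = 8.4444
Node 0 (S = 45): V_0 = 1/1.05·[0.7143·1.6904 + 0.2857·8.4444] = 3.4477

$3.45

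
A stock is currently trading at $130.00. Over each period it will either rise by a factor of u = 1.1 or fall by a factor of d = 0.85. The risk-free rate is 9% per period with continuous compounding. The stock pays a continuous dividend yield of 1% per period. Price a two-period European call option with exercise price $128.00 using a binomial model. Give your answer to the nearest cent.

Per-period risk-free factor R = e^0.09 = 1.0942; dividend-adjusted growth = e^(0.09−0.01) = 1.0833.
Risk-neutral probability p = (1.0833 − 0.85)/(1.1 − 0.85) = 0.2333/0.2500 = 0.9331
Terminal stock prices: S_uu = 157.3, S_ud = 121.5, S_dd = 93.92
Terminal payoffs (S − K): max(29.3, 0) = 29.3, max(-6.45, 0) = 0, max(-34.08, 0) = 0
Node u (S = 143): V_u = e^(−0.09)·[0.9331·29.3000 + 0.0669·0.0000] = 24.9880
Node d (S = 110.5): V_d = e^(−0.09)·[0.9331·0.0000 + 0.0669·0.0000] = 0.0000
Node 0 (S = 130): V_0 = e^(−0.09)·[0.9331·24.9880 + 0.0669·0.0000] = 21.3106

$21.31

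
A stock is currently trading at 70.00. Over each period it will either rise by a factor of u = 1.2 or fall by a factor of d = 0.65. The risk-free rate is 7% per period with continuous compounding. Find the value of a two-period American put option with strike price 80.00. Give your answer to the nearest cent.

Risk-neutral probability p = (e^0.07 − 0.65)/(1.2 − 0.65) = 0.4225/0.5500 = 0.7682
Terminal stock prices: S_uu = 100.8, S_ud = 54.6, S_dd = 29.58
Terminal payoffs (K − S): max(-20.8, 0) = 0, max(25.4, 0) = 25.4, max(50.42, 0) = 50.42
Node u (S = 84): continuation = e^(−0.07)·[0.7682·0.0000 + 0.2318·25.4000] = 5.4898; exercise value = 0.0000 ≤ continuation, so V_u = 5.4898
Node d (S = 45.5): continuation = e^(−0.07)·[0.7682·25.4000 + 0.2318·50.4250] = 29.0915; exercise value = 34.5000 > continuation, so V_d = 34.5000 (exercise)
Node 0 (S = 70): continuation = e^(−0.07)·[0.7682·5.4898 + 0.2318·34.5000] = 11.3887; exercise value = 10.0000 ≤ continuation, so V_0 = 11.3887

11.39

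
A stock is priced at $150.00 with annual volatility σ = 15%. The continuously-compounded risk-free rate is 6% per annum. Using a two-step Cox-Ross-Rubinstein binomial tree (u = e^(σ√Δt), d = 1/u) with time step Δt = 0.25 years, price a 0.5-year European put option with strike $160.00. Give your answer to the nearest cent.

CRR parameters: u = e^(σ√Δt) = e^(0.15·√0.25) = 1.0779, d = 1/u = 0.9277
Per-period rate: rΔt = 0.06·0.25 = 0.015, so R = e^0.015 = 1.0151
Risk-neutral probability p = (e^0.015 − 0.9277)/(1.0779 − 0.9277) = 0.0874/0.1501 = 0.5819
Terminal stock prices: S_uu = 174.3, S_ud = 150, S_dd = 129.1
Terminal payoffs (K − S): max(-14.28, 0) = 0, max(10, 0) = 10, max(30.89, 0) = 30.89
Node u (S = 161.7): V_u = e^(−0.015)·[0.5819·0.0000 + 0.4181·10.0000] = 4.1186
Node d (S = 139.2): V_d = e^(−0.015)·[0.5819·10.0000 + 0.4181·30.8938] = 18.4564
Node 0 (S = 150): V_0 = e^(−0.015)·[0.5819·4.1186 + 0.4181·18.4564] = 9.9624

$9.96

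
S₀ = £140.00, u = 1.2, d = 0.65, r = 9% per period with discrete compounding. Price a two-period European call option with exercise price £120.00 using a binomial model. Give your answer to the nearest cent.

£43.96

Risk-neutral probability p = (1 + 0.09 − 0.65)/(1.2 − 0.65) = 0.4400/0.5500 = 0.8000
Terminal stock prices: S_uu = 201.6, S_ud = 109.2, S_dd = 59.15
Terminal payoffs (S − K): max(81.6, 0) = 81.6, max(-10.8, 0) = 0, max(-60.85, 0) = 0
Node u (S = 168): V_u = 1/1.09·[0.8000·81.6000 + 0.2000·0.0000] = 59.8899
Node d (S = 91): V_d = 1/1.09·[0.8000·0.0000 + 0.2000·0.0000] = 0.0000
Node 0 (S = 140): V_0 = 1/1.09·[0.8000·59.8899 + 0.2000·0.0000] = 43.9559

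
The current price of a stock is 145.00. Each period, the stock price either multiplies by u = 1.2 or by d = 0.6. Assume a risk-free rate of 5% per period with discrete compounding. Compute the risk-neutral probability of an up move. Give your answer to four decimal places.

p = 0.7500

Risk-neutral probability p = (1 + 0.05 − 0.6)/(1.2 − 0.6) = 0.4500/0.6000 = 0.7500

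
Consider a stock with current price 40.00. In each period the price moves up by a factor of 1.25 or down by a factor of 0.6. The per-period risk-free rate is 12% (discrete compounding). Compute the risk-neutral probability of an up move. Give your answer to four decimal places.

Risk-neutral probability p = (1 + 0.12 − 0.6)/(1.25 − 0.6) = 0.5200/0.6500 = 0.8000

p = 0.8000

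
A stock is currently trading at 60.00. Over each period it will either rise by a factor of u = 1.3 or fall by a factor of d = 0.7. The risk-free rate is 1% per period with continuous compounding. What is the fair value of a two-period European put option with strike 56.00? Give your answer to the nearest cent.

Risk-neutral probability p = (e^0.01 − 0.7)/(1.3 − 0.7) = 0.3101/0.6000 = 0.5168
Terminal stock prices: S_uu = 101.4, S_ud = 54.6, S_dd = 29.4
Terminal payoffs (K − S): max(-45.4, 0) = 0, max(1.4, 0) = 1.4, max(26.6, 0) = 26.6
Node u (S = 78): V_u = e^(−0.01)·[0.5168·0.0000 + 0.4832·1.4000] = 0.6698
Node d (S = 42): V_d = e^(−0.01)·[0.5168·1.4000 + 0.4832·26.6000] = 13.4428
Node 0 (S = 60): V_0 = e^(−0.01)·[0.5168·0.6698 + 0.4832·13.4428] = 6.7743

6.77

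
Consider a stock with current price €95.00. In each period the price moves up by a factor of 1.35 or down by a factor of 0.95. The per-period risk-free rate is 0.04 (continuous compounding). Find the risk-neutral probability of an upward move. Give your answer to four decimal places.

p = 0.2270

Risk-neutral probability p = (e^0.04 − 0.95)/(1.35 − 0.95) = 0.0908/0.4000 = 0.2270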